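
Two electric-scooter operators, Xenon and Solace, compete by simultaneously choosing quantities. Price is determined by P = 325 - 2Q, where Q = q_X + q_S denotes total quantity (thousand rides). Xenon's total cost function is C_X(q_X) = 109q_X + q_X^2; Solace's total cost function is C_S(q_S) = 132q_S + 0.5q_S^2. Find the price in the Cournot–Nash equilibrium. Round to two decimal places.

Xenon's profit: π_X = (325 - 2Q)q_X - (109q_X + q_X²). Setting ∂π_X/∂q_X = 0: 216 - 6q_X - 2(q_S) = 0.
Solace's profit: π_S = (325 - 2Q)q_S - (132q_S + (1/2)q_S²). Setting ∂π_S/∂q_S = 0: 193 - 5q_S - 2(q_X) = 0.
So q_X = (216 - 2q_S)/6 and q_S = (193 - 2q_X)/5.
Solving the pair: q_X = 347/13, q_S = 363/13.
Total output Q = 710/13, so price P = 325 - 2·(710/13) = 215.7692.

215.77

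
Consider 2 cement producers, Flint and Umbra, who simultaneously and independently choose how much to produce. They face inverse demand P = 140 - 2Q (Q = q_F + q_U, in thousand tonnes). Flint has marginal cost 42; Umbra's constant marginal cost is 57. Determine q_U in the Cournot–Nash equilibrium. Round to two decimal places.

Flint's profit: π_F = (140 - 2Q)q_F - (42q_F). Setting ∂π_F/∂q_F = 0: 98 - 4q_F - 2(q_U) = 0.
Umbra's profit: π_U = (140 - 2Q)q_U - (57q_U). Setting ∂π_U/∂q_U = 0: 83 - 4q_U - 2(q_F) = 0.
So q_F = (98 - 2q_U)/4 and q_U = (83 - 2q_F)/4.
Solving the pair: q_F = 113/6, q_U = 34/3.

11.33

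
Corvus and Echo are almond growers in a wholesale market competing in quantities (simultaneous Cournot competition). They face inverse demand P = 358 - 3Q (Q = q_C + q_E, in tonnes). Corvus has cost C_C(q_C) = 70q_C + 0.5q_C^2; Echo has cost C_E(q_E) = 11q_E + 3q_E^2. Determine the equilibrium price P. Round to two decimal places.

198.80

Corvus's profit: π_C = (358 - 3Q)q_C - (70q_C + (1/2)q_C²). Setting ∂π_C/∂q_C = 0: 288 - 7q_C - 3(q_E) = 0.
Echo's first-order condition: 347 - 12q_E - 3(q_C) = 0.
So q_C = (288 - 3q_E)/7 and q_E = (347 - 3q_C)/12.
Solving the pair: q_C = 161/5, q_E = 313/15.
Total output Q = 796/15, so price P = 358 - 3·(796/15) = 994/5.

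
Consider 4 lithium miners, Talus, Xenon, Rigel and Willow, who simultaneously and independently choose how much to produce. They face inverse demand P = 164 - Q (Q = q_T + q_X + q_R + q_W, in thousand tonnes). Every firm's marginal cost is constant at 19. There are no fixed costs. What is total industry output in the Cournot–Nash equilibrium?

116

Each firm earns π_i = (164 - Q)q_i - 19q_i.
Setting ∂π_i/∂q_i = 0 with rivals' quantities fixed: 145 - 2q_i - Σ_{j≠i} q_j = 0.
With identical firms every q_j equals q_i, so Σ_{j≠i} q_j = 3q_i and 145 = 5q_i, giving q_i = 29.
Total output Q = 29 + 29 + 29 + 29 = 116.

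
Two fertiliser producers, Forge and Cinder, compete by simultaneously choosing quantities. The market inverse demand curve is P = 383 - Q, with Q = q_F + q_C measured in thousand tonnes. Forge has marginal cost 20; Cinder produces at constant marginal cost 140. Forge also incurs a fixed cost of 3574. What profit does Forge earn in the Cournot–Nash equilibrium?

Forge's profit: π_F = (383 - Q)q_F - (20q_F). Setting ∂π_F/∂q_F = 0: 363 - 2q_F - (q_C) = 0.
Cinder's first-order condition: 243 - 2q_C - (q_F) = 0.
So q_F = (363 - q_C)/2 and q_C = (243 - q_F)/2.
Substituting one into the other gives q_F = 161 and q_C = 41.
Price P = 383 - 202 = 181.
Forge's profit: (181 - 20)·161 - 3574 = 22347.

22347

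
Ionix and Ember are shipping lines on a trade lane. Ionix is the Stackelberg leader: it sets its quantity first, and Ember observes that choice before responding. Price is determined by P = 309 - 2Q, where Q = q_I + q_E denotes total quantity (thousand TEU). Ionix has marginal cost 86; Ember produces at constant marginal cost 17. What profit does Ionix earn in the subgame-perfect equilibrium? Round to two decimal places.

The follower Ember best-responds to any q_I: π_E = (309 - 2Q)q_E - 17q_E.
∂π_E/∂q_E = 292 - 2q_I - 4q_E = 0 gives the reaction function q_E = (292 - 2q_I)/4.
Ionix substitutes q_E(q_I) into its own profit: π_I = q_I(309 - 2q_I - (292 - 2q_I)/2) - 86q_I = (163 - q_I)q_I - 86q_I.
Leader FOC: 77 - 2q_I = 0, so q_I = 77/2.
Then q_E = (292 - 2·(77/2))/4 = 215/4.
Price P = 309 - 2·(369/4) = 249/2.
Ionix's profit: (249/2 - 86)·(77/2) = 1482.2500.

1482.25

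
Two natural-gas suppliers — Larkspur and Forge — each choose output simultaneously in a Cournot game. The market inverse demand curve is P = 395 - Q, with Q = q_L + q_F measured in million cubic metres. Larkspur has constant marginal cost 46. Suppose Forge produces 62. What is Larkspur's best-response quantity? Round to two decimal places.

With the rival's output fixed at 62, Larkspur's profit is π_L = (395 - 62 - q_L)q_L - (46q_L) = (333 - q_L)q_L - (46q_L).
∂π_L/∂q_L = 287 - 2q_L = 0, so q_L = 287/2.

143.50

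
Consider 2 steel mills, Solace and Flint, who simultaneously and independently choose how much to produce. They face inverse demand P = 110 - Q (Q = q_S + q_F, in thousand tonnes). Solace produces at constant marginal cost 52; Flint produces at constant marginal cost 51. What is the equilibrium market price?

71

Solace's profit: π_S = (110 - Q)q_S - (52q_S). Setting ∂π_S/∂q_S = 0: 58 - 2q_S - (q_F) = 0.
Flint's first-order condition: 59 - 2q_F - (q_S) = 0.
So q_S = (58 - q_F)/2 and q_F = (59 - q_S)/2.
Substituting one into the other gives q_S = 19 and q_F = 20.
Total output Q = 39, so price P = 110 - 39 = 71.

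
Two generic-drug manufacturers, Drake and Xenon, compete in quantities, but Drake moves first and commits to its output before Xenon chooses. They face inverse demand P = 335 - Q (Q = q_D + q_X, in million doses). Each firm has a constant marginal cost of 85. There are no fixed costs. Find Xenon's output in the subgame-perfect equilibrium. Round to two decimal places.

62.50

The follower Xenon best-responds to any q_D: π_X = (335 - Q)q_X - 85q_X.
Follower FOC: 250 - q_D - 2q_X = 0, so q_X(q_D) = (250 - q_D)/2.
The leader anticipates this reaction. Substituting into P = 335 - Q gives P = 210 - (1/2)q_D, so π_D = (210 - (1/2)q_D)q_D - 85q_D.
Maximising: ∂π_D/∂q_D = 125 - q_D = 0, giving q_D = 125.
Then q_X = (250 - 125)/2 = 125/2.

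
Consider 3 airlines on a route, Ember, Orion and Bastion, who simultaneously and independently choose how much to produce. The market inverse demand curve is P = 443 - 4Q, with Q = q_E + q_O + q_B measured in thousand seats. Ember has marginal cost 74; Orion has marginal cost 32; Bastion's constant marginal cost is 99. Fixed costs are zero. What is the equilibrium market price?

Ember's profit: π_E = (443 - 4Q)q_E - (74q_E). Setting ∂π_E/∂q_E = 0: 369 - 8q_E - 4(q_O + q_B) = 0.
Orion's first-order condition: 411 - 8q_O - 4(q_E + q_B) = 0.
Bastion's first-order condition: 344 - 8q_B - 4(q_E + q_O) = 0.
Adding the 3 conditions: 1124 − 8Q − 8Q = 0, i.e. Q = 281/4.
Back-substituting: q_E = (369 − 281)/4 = 22, q_O = (411 − 281)/4 = 65/2, q_B = (344 − 281)/4 = 63/4.
Total output Q = 281/4, so price P = 443 - 4·(281/4) = 162.

162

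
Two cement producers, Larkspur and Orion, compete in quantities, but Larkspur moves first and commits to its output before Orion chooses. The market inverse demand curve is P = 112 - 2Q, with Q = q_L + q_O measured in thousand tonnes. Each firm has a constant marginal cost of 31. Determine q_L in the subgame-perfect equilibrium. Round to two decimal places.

The follower Orion best-responds to any q_L: π_O = (112 - 2Q)q_O - 31q_O.
Setting the follower's marginal profit to zero, 81 - 2q_L - 4q_O = 0, i.e. q_O = (81 - 2q_L)/4.
Larkspur substitutes q_O(q_L) into its own profit: π_L = q_L(112 - 2q_L - (81 - 2q_L)/2) - 31q_L = (143/2 - q_L)q_L - 31q_L.
The leader's first-order condition 81/2 - 2q_L = 0 yields q_L = 81/4.
Then q_O = (81 - 2·(81/4))/4 = 81/8.

20.25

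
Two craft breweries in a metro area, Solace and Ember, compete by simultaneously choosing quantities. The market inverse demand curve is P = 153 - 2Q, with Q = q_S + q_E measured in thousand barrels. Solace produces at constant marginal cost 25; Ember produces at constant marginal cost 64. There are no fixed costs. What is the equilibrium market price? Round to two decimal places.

Solace's profit: π_S = (153 - 2Q)q_S - (25q_S). Setting ∂π_S/∂q_S = 0: 128 - 4q_S - 2(q_E) = 0.
Ember's first-order condition: 89 - 4q_E - 2(q_S) = 0.
So q_S = (128 - 2q_E)/4 and q_E = (89 - 2q_S)/4.
Substituting one into the other gives q_S = 167/6 and q_E = 25/3.
Total output Q = 217/6, so price P = 153 - 2·(217/6) = 242/3.

80.67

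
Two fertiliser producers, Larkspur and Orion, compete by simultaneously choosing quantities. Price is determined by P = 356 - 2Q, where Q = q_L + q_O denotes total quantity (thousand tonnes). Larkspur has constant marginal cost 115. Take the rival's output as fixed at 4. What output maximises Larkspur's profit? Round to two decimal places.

58.25

With the rival's output fixed at 4, Larkspur's profit is π_L = (356 - 2·4 - 2q_L)q_L - (115q_L) = (348 - 2q_L)q_L - (115q_L).
∂π_L/∂q_L = 233 - 4q_L = 0, so q_L = 233/4.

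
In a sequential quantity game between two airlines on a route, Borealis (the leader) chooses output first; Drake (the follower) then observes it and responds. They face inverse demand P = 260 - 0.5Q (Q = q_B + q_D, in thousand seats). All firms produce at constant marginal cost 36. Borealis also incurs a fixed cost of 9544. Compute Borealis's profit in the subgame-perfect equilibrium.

3000

The follower Drake best-responds to any q_B: π_D = (260 - 0.5Q)q_D - 36q_D.
Follower FOC: 224 - (1/2)q_B - q_D = 0, so q_D(q_B) = (224 - (1/2)q_B).
The leader anticipates this reaction. Substituting into P = 260 - 0.5Q gives P = 148 - (1/4)q_B, so π_B = (148 - (1/4)q_B)q_B - 36q_B.
The leader's first-order condition 112 - (1/2)q_B = 0 yields q_B = 224.
Then q_D = (224 - (1/2)·224) = 112.
Price P = 260 - (1/2)·336 = 92.
Borealis's profit: (92 - 36)·224 - 9544 = 3000.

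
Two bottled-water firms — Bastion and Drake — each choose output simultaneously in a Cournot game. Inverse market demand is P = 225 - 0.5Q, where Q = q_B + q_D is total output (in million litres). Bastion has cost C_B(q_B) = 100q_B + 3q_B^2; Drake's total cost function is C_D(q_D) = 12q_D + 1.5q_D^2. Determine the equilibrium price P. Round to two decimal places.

Bastion's profit: π_B = (225 - 0.5Q)q_B - (100q_B + 3q_B²). Setting ∂π_B/∂q_B = 0: 125 - 7q_B - (1/2)(q_D) = 0.
Drake's first-order condition: 213 - 4q_D - (1/2)(q_B) = 0.
So q_B = (125 - (1/2)q_D)/7 and q_D = (213 - (1/2)q_B)/4.
Solving the pair: q_B = 1574/111, q_D = 51.4775.
Total output Q = 65.6577, so price P = 225 - (1/2)·65.6577 = 192.1712.

192.17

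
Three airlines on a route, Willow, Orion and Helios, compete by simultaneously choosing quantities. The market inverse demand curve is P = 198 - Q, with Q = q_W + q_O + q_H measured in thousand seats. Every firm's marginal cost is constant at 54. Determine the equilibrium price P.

90

Each firm earns π_i = (198 - Q)q_i - 54q_i.
First-order condition (treating rivals' output as given): 144 - 2q_i - Σ_{j≠i} q_j = 0.
With identical firms every q_j equals q_i, so Σ_{j≠i} q_j = 2q_i and 144 = 4q_i, giving q_i = 36.
Total output Q = 108, so price P = 198 - 108 = 90.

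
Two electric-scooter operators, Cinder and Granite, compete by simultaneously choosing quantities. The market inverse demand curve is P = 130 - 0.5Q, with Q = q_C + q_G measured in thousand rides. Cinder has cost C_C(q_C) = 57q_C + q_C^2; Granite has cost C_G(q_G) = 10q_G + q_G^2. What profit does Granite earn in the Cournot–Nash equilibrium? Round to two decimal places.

Cinder's profit: π_C = (130 - 0.5Q)q_C - (57q_C + q_C²). Setting ∂π_C/∂q_C = 0: 73 - 3q_C - (1/2)(q_G) = 0.
Granite's first-order condition: 120 - 3q_G - (1/2)(q_C) = 0.
Best responses: q_C = (73 - (1/2)q_G)/3, q_G = (120 - (1/2)q_C)/3.
Substituting one into the other gives q_C = 636/35 and q_G = 1294/35.
Price P = 130 - (1/2)·(386/7) = 717/7.
Granite's profit: (717/7)·(1294/35) - 10·(1294/35) - (1294/35)² = 2050.3298.

2050.33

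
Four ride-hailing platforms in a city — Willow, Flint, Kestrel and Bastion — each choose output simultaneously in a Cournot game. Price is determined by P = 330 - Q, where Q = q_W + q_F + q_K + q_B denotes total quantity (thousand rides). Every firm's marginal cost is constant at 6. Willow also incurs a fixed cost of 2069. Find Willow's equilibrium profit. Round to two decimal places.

2130.04

Each firm earns π_i = (330 - Q)q_i - 6q_i.
Setting ∂π_i/∂q_i = 0 with rivals' quantities fixed: 324 - 2q_i - Σ_{j≠i} q_j = 0.
With identical firms every q_j equals q_i, so Σ_{j≠i} q_j = 3q_i and 324 = 5q_i, giving q_i = 324/5.
Price P = 330 - 1296/5 = 354/5.
Willow's profit: (354/5 - 6)·(324/5) - 2069 = 2130.0400.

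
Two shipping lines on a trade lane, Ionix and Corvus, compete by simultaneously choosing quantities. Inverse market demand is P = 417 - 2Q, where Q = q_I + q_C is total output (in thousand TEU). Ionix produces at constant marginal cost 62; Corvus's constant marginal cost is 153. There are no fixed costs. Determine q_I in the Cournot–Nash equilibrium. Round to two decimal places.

Ionix's profit: π_I = (417 - 2Q)q_I - (62q_I). Setting ∂π_I/∂q_I = 0: 355 - 4q_I - 2(q_C) = 0.
Corvus's profit: π_C = (417 - 2Q)q_C - (153q_C). Setting ∂π_C/∂q_C = 0: 264 - 4q_C - 2(q_I) = 0.
So q_I = (355 - 2q_C)/4 and q_C = (264 - 2q_I)/4.
Substituting one into the other gives q_I = 223/3 and q_C = 173/6.

74.33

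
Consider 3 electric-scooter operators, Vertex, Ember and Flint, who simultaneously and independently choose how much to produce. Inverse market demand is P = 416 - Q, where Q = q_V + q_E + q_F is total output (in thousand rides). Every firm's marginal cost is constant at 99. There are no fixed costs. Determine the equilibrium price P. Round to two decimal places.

Each firm earns π_i = (416 - Q)q_i - 99q_i.
First-order condition (treating rivals' output as given): 317 - 2q_i - Σ_{j≠i} q_j = 0.
With identical firms every q_j equals q_i, so Σ_{j≠i} q_j = 2q_i and 317 = 4q_i, giving q_i = 317/4.
Total output Q = 951/4, so price P = 416 - 951/4 = 713/4.

178.25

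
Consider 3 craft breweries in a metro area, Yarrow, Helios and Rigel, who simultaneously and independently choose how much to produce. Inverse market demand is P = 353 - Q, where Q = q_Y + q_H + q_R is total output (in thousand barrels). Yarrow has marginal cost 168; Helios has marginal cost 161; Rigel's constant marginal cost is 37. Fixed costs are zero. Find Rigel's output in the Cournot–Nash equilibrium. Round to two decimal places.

142.75

Yarrow's profit: π_Y = (353 - Q)q_Y - (168q_Y). Setting ∂π_Y/∂q_Y = 0: 185 - 2q_Y - (q_H + q_R) = 0.
Helios's first-order condition: 192 - 2q_H - (q_Y + q_R) = 0.
Rigel's profit: π_R = (353 - Q)q_R - (37q_R). Setting ∂π_R/∂q_R = 0: 316 - 2q_R - (q_Y + q_H) = 0.
Summing all 3 equations gives 693 − 4Q = 0, hence Q = 693/4.
Back-substituting: q_Y = (185 − 693/4) = 47/4, q_H = (192 − 693/4) = 75/4, q_R = (316 − 693/4) = 571/4.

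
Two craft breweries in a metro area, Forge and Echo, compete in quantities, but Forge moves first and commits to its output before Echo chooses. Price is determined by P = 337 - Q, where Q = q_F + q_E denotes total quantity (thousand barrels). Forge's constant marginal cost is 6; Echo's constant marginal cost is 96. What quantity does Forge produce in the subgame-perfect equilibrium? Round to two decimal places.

210.50

The follower Echo best-responds to any q_F: π_E = (337 - Q)q_E - 96q_E.
∂π_E/∂q_E = 241 - q_F - 2q_E = 0 gives the reaction function q_E = (241 - q_F)/2.
Forge substitutes q_E(q_F) into its own profit: π_F = q_F(337 - q_F - (241 - q_F)/2) - 6q_F = (433/2 - (1/2)q_F)q_F - 6q_F.
Maximising: ∂π_F/∂q_F = 421/2 - q_F = 0, giving q_F = 421/2.
Then q_E = (241 - 421/2)/2 = 61/4.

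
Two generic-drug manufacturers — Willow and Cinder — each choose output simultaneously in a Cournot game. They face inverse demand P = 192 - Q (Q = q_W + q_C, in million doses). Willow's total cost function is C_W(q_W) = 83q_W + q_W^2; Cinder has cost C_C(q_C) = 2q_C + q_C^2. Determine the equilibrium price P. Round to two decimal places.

Willow's profit: π_W = (192 - Q)q_W - (83q_W + q_W²). Setting ∂π_W/∂q_W = 0: 109 - 4q_W - (q_C) = 0.
Cinder's first-order condition: 190 - 4q_C - (q_W) = 0.
Rearranging gives the reaction functions q_W = (109 - q_C)/4 and q_C = (190 - q_W)/4.
Substituting one into the other gives q_W = 82/5 and q_C = 217/5.
Total output Q = 299/5, so price P = 192 - 299/5 = 661/5.

132.20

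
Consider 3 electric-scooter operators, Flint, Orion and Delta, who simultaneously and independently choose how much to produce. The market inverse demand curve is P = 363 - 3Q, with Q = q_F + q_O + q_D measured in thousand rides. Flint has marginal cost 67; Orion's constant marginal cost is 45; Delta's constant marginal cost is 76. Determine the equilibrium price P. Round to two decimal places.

137.75

Flint's profit: π_F = (363 - 3Q)q_F - (67q_F). Setting ∂π_F/∂q_F = 0: 296 - 6q_F - 3(q_O + q_D) = 0.
Orion's profit: π_O = (363 - 3Q)q_O - (45q_O). Setting ∂π_O/∂q_O = 0: 318 - 6q_O - 3(q_F + q_D) = 0.
Delta's profit: π_D = (363 - 3Q)q_D - (76q_D). Setting ∂π_D/∂q_D = 0: 287 - 6q_D - 3(q_F + q_O) = 0.
Summing all 3 equations gives 901 − 12Q = 0, hence Q = 901/12.
Back-substituting: q_F = (296 − 901/4)/3 = 283/12, q_O = (318 − 901/4)/3 = 371/12, q_D = (287 − 901/4)/3 = 247/12.
Total output Q = 901/12, so price P = 363 - 3·(901/12) = 551/4.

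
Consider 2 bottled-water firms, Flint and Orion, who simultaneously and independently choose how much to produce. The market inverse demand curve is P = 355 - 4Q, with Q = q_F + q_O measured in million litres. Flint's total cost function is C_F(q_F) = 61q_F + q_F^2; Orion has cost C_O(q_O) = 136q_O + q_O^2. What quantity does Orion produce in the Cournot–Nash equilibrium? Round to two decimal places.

12.07

Flint's profit: π_F = (355 - 4Q)q_F - (61q_F + q_F²). Setting ∂π_F/∂q_F = 0: 294 - 10q_F - 4(q_O) = 0.
Orion's first-order condition: 219 - 10q_O - 4(q_F) = 0.
Rearranging gives the reaction functions q_F = (294 - 4q_O)/10 and q_O = (219 - 4q_F)/10.
Solving the pair: q_F = 172/7, q_O = 169/14.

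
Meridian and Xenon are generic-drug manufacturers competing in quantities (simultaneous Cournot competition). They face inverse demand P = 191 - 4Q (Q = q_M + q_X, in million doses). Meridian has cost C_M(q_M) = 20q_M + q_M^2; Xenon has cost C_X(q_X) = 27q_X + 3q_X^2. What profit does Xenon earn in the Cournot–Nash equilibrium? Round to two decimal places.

416.07

Meridian's profit: π_M = (191 - 4Q)q_M - (20q_M + q_M²). Setting ∂π_M/∂q_M = 0: 171 - 10q_M - 4(q_X) = 0.
Xenon's first-order condition: 164 - 14q_X - 4(q_M) = 0.
So q_M = (171 - 4q_X)/10 and q_X = (164 - 4q_M)/14.
Substituting one into the other gives q_M = 869/62 and q_X = 239/31.
Price P = 191 - 4·(1347/62) = 104.0968.
Xenon's profit: 104.0968·(239/31) - 27·(239/31) - 3(239/31)² = 416.0739.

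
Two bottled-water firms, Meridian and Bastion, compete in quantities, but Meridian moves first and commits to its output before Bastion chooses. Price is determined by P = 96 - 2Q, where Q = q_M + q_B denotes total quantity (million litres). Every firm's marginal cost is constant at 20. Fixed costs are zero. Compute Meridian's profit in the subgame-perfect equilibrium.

Solve by backward induction. Given q_M, the follower Bastion maximises π_B = (96 - 2q_M - 2q_B)q_B - 20q_B.
∂π_B/∂q_B = 76 - 2q_M - 4q_B = 0 gives the reaction function q_B = (76 - 2q_M)/4.
Meridian substitutes q_B(q_M) into its own profit: π_M = q_M(96 - 2q_M - (76 - 2q_M)/2) - 20q_M = (58 - q_M)q_M - 20q_M.
The leader's first-order condition 38 - 2q_M = 0 yields q_M = 19.
Then q_B = (76 - 2·19)/4 = 19/2.
Price P = 96 - 2·(57/2) = 39.
Meridian's profit: (39 - 20)·19 = 361.

361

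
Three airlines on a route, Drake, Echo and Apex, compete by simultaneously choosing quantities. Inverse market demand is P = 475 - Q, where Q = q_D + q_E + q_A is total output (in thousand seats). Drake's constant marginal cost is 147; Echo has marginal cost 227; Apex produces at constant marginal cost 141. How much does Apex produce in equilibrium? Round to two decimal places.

106.50

Drake's profit: π_D = (475 - Q)q_D - (147q_D). Setting ∂π_D/∂q_D = 0: 328 - 2q_D - (q_E + q_A) = 0.
Echo's profit: π_E = (475 - Q)q_E - (227q_E). Setting ∂π_E/∂q_E = 0: 248 - 2q_E - (q_D + q_A) = 0.
Apex's first-order condition: 334 - 2q_A - (q_D + q_E) = 0.
Adding the 3 first-order conditions: 910 − 4Q = 0, so Q = 455/2.
Back-substituting: q_D = (328 − 455/2) = 201/2, q_E = (248 − 455/2) = 41/2, q_A = (334 − 455/2) = 213/2.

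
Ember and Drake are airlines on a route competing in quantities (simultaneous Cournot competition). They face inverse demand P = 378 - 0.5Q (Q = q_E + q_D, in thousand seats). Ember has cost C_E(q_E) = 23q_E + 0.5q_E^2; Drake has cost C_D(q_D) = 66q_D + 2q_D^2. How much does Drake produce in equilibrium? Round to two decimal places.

45.79

Ember's profit: π_E = (378 - 0.5Q)q_E - (23q_E + (1/2)q_E²). Setting ∂π_E/∂q_E = 0: 355 - 2q_E - (1/2)(q_D) = 0.
Drake's first-order condition: 312 - 5q_D - (1/2)(q_E) = 0.
Best responses: q_E = (355 - (1/2)q_D)/2, q_D = (312 - (1/2)q_E)/5.
Solving the pair: q_E = 166.0513, q_D = 1786/39.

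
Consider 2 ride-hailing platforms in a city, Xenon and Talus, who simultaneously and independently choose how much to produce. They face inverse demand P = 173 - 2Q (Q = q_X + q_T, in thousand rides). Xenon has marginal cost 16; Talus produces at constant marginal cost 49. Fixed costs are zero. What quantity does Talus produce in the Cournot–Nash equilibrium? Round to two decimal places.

Xenon's profit: π_X = (173 - 2Q)q_X - (16q_X). Setting ∂π_X/∂q_X = 0: 157 - 4q_X - 2(q_T) = 0.
Talus's profit: π_T = (173 - 2Q)q_T - (49q_T). Setting ∂π_T/∂q_T = 0: 124 - 4q_T - 2(q_X) = 0.
So q_X = (157 - 2q_T)/4 and q_T = (124 - 2q_X)/4.
Substituting one into the other gives q_X = 95/3 and q_T = 91/6.

15.17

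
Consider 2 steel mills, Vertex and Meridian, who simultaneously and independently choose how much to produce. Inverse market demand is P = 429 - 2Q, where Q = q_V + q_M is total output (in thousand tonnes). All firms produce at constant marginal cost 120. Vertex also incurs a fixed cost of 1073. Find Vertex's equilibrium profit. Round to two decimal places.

4231.50

Each firm earns π_i = (429 - 2Q)q_i - 120q_i.
First-order condition (treating rivals' output as given): 309 - 4q_i - 2q_j = 0.
By symmetry each firm produces the same amount; substituting q_j = q_i yields q_i = 309/6 = 103/2.
Price P = 429 - 2·103 = 223.
Vertex's profit: (223 - 120)·(103/2) - 1073 = 4231.5000.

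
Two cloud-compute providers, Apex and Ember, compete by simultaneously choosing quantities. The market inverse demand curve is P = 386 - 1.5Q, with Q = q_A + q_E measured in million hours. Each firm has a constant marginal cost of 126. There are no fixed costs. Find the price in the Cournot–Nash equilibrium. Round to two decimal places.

Each firm earns π_i = (386 - 1.5Q)q_i - 126q_i.
Setting ∂π_i/∂q_i = 0 with rivals' quantities fixed: 260 - 3q_i - (3/2)q_j = 0.
With identical firms every q_j equals q_i, so q_j = q_i and 260 = (9/2)q_i, giving q_i = 520/9.
Total output Q = 1040/9, so price P = 386 - (3/2)·(1040/9) = 638/3.

212.67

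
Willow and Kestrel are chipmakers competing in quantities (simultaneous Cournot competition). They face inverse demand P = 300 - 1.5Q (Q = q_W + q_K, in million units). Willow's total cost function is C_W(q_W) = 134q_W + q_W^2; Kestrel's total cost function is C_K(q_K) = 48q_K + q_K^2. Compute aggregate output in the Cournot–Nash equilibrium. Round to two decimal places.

64.31

Willow's profit: π_W = (300 - 1.5Q)q_W - (134q_W + q_W²). Setting ∂π_W/∂q_W = 0: 166 - 5q_W - (3/2)(q_K) = 0.
Kestrel's profit: π_K = (300 - 1.5Q)q_K - (48q_K + q_K²). Setting ∂π_K/∂q_K = 0: 252 - 5q_K - (3/2)(q_W) = 0.
Best responses: q_W = (166 - (3/2)q_K)/5, q_K = (252 - (3/2)q_W)/5.
Substituting one into the other gives q_W = 1808/91 and q_K = 44.4396.
Total output Q = 1808/91 + 44.4396 = 836/13.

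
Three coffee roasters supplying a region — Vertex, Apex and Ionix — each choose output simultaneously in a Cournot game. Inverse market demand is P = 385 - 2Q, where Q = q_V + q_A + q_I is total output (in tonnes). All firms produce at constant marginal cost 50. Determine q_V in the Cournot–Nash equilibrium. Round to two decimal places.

Each firm earns π_i = (385 - 2Q)q_i - 50q_i.
First-order condition (treating rivals' output as given): 335 - 4q_i - 2·Σ_{j≠i} q_j = 0.
With identical firms every q_j equals q_i, so Σ_{j≠i} q_j = 2q_i and 335 = 8q_i, giving q_i = 335/8.

41.88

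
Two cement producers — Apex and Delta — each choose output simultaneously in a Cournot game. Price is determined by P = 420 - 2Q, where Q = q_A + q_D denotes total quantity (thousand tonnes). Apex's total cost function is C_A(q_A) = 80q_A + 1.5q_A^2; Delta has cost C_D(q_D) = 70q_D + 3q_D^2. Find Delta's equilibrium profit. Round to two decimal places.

3596.07

Apex's profit: π_A = (420 - 2Q)q_A - (80q_A + (3/2)q_A²). Setting ∂π_A/∂q_A = 0: 340 - 7q_A - 2(q_D) = 0.
Delta's first-order condition: 350 - 10q_D - 2(q_A) = 0.
Best responses: q_A = (340 - 2q_D)/7, q_D = (350 - 2q_A)/10.
Substituting one into the other gives q_A = 450/11 and q_D = 295/11.
Price P = 420 - 2·(745/11) = 284.5455.
Delta's profit: 284.5455·(295/11) - 70·(295/11) - 3(295/11)² = 3596.0744.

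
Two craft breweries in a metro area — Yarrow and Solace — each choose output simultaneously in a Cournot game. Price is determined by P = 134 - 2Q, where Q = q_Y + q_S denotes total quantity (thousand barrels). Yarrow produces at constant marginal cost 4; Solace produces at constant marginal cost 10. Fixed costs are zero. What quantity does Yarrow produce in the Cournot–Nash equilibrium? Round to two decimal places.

Yarrow's profit: π_Y = (134 - 2Q)q_Y - (4q_Y). Setting ∂π_Y/∂q_Y = 0: 130 - 4q_Y - 2(q_S) = 0.
Solace's profit: π_S = (134 - 2Q)q_S - (10q_S). Setting ∂π_S/∂q_S = 0: 124 - 4q_S - 2(q_Y) = 0.
Best responses: q_Y = (130 - 2q_S)/4, q_S = (124 - 2q_Y)/4.
Solving the pair: q_Y = 68/3, q_S = 59/3.

22.67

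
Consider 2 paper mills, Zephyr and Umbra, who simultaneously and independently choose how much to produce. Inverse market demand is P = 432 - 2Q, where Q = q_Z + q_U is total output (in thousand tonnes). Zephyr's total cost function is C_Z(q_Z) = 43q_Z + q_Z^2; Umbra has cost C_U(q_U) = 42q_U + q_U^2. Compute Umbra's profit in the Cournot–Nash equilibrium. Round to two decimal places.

7147.98

Zephyr's profit: π_Z = (432 - 2Q)q_Z - (43q_Z + q_Z²). Setting ∂π_Z/∂q_Z = 0: 389 - 6q_Z - 2(q_U) = 0.
Umbra's first-order condition: 390 - 6q_U - 2(q_Z) = 0.
Rearranging gives the reaction functions q_Z = (389 - 2q_U)/6 and q_U = (390 - 2q_Z)/6.
Solving the pair: q_Z = 777/16, q_U = 781/16.
Price P = 432 - 2·(779/8) = 949/4.
Umbra's profit: (949/4)·(781/16) - 42·(781/16) - (781/16)² = 7147.9805.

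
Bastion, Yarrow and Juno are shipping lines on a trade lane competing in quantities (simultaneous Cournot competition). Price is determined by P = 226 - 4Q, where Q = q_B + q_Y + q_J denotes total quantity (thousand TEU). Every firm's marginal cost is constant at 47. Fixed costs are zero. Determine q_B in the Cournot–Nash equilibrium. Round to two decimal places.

A representative firm's profit is π_i = q_i(226 - 4Q) - 47q_i.
Setting ∂π_i/∂q_i = 0 with rivals' quantities fixed: 179 - 8q_i - 4·Σ_{j≠i} q_j = 0.
With identical firms every q_j equals q_i, so Σ_{j≠i} q_j = 2q_i and 179 = 16q_i, giving q_i = 179/16.

11.19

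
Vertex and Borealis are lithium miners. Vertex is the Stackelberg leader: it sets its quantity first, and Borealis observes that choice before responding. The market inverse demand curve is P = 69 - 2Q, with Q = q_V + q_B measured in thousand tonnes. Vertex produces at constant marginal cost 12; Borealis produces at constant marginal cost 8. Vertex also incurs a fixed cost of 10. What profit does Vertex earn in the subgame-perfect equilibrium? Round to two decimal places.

The follower Borealis best-responds to any q_V: π_B = (69 - 2Q)q_B - 8q_B.
Setting the follower's marginal profit to zero, 61 - 2q_V - 4q_B = 0, i.e. q_B = (61 - 2q_V)/4.
The leader anticipates this reaction. Substituting into P = 69 - 2Q gives P = 77/2 - q_V, so π_V = (77/2 - q_V)q_V - 12q_V.
Maximising: ∂π_V/∂q_V = 53/2 - 2q_V = 0, giving q_V = 53/4.
Then q_B = (61 - 2·(53/4))/4 = 69/8.
Price P = 69 - 2·(175/8) = 101/4.
Vertex's profit: (101/4 - 12)·(53/4) - 10 = 165.5625.

165.56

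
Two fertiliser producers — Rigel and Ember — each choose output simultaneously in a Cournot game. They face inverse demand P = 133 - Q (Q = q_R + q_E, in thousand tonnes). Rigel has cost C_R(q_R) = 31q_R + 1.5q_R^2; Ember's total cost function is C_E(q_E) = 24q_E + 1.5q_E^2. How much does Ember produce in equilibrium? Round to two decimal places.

18.46

Rigel's profit: π_R = (133 - Q)q_R - (31q_R + (3/2)q_R²). Setting ∂π_R/∂q_R = 0: 102 - 5q_R - (q_E) = 0.
Ember's first-order condition: 109 - 5q_E - (q_R) = 0.
Rearranging gives the reaction functions q_R = (102 - q_E)/5 and q_E = (109 - q_R)/5.
Substituting one into the other gives q_R = 401/24 and q_E = 443/24.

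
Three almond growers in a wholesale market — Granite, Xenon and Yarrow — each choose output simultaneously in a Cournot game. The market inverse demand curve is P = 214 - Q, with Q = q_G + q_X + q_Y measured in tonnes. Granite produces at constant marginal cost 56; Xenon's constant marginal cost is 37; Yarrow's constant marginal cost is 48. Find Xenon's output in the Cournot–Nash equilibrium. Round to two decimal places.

51.75

Granite's profit: π_G = (214 - Q)q_G - (56q_G). Setting ∂π_G/∂q_G = 0: 158 - 2q_G - (q_X + q_Y) = 0.
Xenon's first-order condition: 177 - 2q_X - (q_G + q_Y) = 0.
Yarrow's profit: π_Y = (214 - Q)q_Y - (48q_Y). Setting ∂π_Y/∂q_Y = 0: 166 - 2q_Y - (q_G + q_X) = 0.
Adding the 3 first-order conditions: 501 − 4Q = 0, so Q = 501/4.
Back-substituting: q_G = (158 − 501/4) = 131/4, q_X = (177 − 501/4) = 207/4, q_Y = (166 − 501/4) = 163/4.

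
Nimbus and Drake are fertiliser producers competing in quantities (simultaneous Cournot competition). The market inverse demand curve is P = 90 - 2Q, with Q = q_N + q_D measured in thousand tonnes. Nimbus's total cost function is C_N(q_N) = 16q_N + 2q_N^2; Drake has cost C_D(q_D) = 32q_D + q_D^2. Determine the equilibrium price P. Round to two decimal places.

60.73

Nimbus's profit: π_N = (90 - 2Q)q_N - (16q_N + 2q_N²). Setting ∂π_N/∂q_N = 0: 74 - 8q_N - 2(q_D) = 0.
Drake's first-order condition: 58 - 6q_D - 2(q_N) = 0.
Best responses: q_N = (74 - 2q_D)/8, q_D = (58 - 2q_N)/6.
Substituting one into the other gives q_N = 82/11 and q_D = 79/11.
Total output Q = 161/11, so price P = 90 - 2·(161/11) = 668/11.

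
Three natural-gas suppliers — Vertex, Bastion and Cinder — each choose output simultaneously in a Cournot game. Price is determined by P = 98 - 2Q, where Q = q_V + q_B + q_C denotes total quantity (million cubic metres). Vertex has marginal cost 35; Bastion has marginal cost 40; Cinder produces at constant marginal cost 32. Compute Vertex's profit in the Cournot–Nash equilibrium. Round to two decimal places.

Vertex's profit: π_V = (98 - 2Q)q_V - (35q_V). Setting ∂π_V/∂q_V = 0: 63 - 4q_V - 2(q_B + q_C) = 0.
Bastion's profit: π_B = (98 - 2Q)q_B - (40q_B). Setting ∂π_B/∂q_B = 0: 58 - 4q_B - 2(q_V + q_C) = 0.
Cinder's profit: π_C = (98 - 2Q)q_C - (32q_C). Setting ∂π_C/∂q_C = 0: 66 - 4q_C - 2(q_V + q_B) = 0.
Adding the 3 conditions: 187 − 4Q − 4Q = 0, i.e. Q = 187/8.
Back-substituting: q_V = (63 − 187/4)/2 = 65/8, q_B = (58 − 187/4)/2 = 45/8, q_C = (66 − 187/4)/2 = 77/8.
Price P = 98 - 2·(187/8) = 205/4.
Vertex's profit: (205/4 - 35)·(65/8) = 132.0313.

132.03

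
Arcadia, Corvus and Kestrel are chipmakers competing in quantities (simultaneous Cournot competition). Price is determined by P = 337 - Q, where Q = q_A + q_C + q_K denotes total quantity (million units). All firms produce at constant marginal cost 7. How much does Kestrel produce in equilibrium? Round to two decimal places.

82.50

A representative firm's profit is π_i = q_i(337 - Q) - 7q_i.
First-order condition (treating rivals' output as given): 330 - 2q_i - Σ_{j≠i} q_j = 0.
With identical firms every q_j equals q_i, so Σ_{j≠i} q_j = 2q_i and 330 = 4q_i, giving q_i = 165/2.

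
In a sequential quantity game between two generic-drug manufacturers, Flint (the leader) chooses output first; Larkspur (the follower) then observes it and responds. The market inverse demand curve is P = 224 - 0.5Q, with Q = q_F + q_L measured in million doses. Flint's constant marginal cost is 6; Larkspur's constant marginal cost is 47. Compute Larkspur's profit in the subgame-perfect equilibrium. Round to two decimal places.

1128.13

Solve by backward induction. Given q_F, the follower Larkspur maximises π_L = (224 - (1/2)q_F - (1/2)q_L)q_L - 47q_L.
Follower FOC: 177 - (1/2)q_F - q_L = 0, so q_L(q_F) = (177 - (1/2)q_F).
The leader anticipates this reaction. Substituting into P = 224 - 0.5Q gives P = 271/2 - (1/4)q_F, so π_F = (271/2 - (1/4)q_F)q_F - 6q_F.
Maximising: ∂π_F/∂q_F = 259/2 - (1/2)q_F = 0, giving q_F = 259.
Then q_L = (177 - (1/2)·259) = 95/2.
Price P = 224 - (1/2)·(613/2) = 283/4.
Larkspur's profit: (283/4 - 47)·(95/2) = 1128.1250.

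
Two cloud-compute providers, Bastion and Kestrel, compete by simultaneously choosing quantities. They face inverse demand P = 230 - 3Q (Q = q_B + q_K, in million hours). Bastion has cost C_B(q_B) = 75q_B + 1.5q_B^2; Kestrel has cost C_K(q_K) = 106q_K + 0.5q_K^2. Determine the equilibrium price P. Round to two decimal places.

Bastion's profit: π_B = (230 - 3Q)q_B - (75q_B + (3/2)q_B²). Setting ∂π_B/∂q_B = 0: 155 - 9q_B - 3(q_K) = 0.
Kestrel's first-order condition: 124 - 7q_K - 3(q_B) = 0.
Rearranging gives the reaction functions q_B = (155 - 3q_K)/9 and q_K = (124 - 3q_B)/7.
Substituting one into the other gives q_B = 713/54 and q_K = 217/18.
Total output Q = 682/27, so price P = 230 - 3·(682/27) = 1388/9.

154.22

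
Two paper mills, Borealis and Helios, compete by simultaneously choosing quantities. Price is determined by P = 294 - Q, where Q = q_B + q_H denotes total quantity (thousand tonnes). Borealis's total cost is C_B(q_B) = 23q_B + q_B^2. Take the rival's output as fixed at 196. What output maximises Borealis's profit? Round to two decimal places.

18.75

With the rival's output fixed at 196, Borealis's profit is π_B = (294 - 196 - q_B)q_B - (23q_B + q_B²) = (98 - q_B)q_B - (23q_B + q_B²).
∂π_B/∂q_B = 75 - 4q_B = 0, so q_B = 75/4.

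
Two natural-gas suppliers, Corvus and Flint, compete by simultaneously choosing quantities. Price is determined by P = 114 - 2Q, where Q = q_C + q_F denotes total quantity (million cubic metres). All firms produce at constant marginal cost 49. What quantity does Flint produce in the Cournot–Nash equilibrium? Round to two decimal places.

A representative firm's profit is π_i = q_i(114 - 2Q) - 49q_i.
Setting ∂π_i/∂q_i = 0 with rivals' quantities fixed: 65 - 4q_i - 2q_j = 0.
With identical firms every q_j equals q_i, so q_j = q_i and 65 = 6q_i, giving q_i = 65/6.

10.83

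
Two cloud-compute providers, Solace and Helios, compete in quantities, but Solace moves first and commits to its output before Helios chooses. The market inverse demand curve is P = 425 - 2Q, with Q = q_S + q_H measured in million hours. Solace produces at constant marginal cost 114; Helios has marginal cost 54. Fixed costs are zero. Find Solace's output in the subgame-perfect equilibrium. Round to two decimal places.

The follower Helios best-responds to any q_S: π_H = (425 - 2Q)q_H - 54q_H.
Setting the follower's marginal profit to zero, 371 - 2q_S - 4q_H = 0, i.e. q_H = (371 - 2q_S)/4.
Solace substitutes q_H(q_S) into its own profit: π_S = q_S(425 - 2q_S - (371 - 2q_S)/2) - 114q_S = (479/2 - q_S)q_S - 114q_S.
The leader's first-order condition 251/2 - 2q_S = 0 yields q_S = 251/4.
Then q_H = (371 - 2·(251/4))/4 = 491/8.

62.75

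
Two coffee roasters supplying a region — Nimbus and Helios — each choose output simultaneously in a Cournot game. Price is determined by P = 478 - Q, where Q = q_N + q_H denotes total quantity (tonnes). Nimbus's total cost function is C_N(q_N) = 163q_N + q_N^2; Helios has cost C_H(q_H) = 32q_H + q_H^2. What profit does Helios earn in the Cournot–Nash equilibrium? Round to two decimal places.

19181.88

Nimbus's profit: π_N = (478 - Q)q_N - (163q_N + q_N²). Setting ∂π_N/∂q_N = 0: 315 - 4q_N - (q_H) = 0.
Helios's first-order condition: 446 - 4q_H - (q_N) = 0.
Best responses: q_N = (315 - q_H)/4, q_H = (446 - q_N)/4.
Solving the pair: q_N = 814/15, q_H = 1469/15.
Price P = 478 - 761/5 = 1629/5.
Helios's profit: (1629/5)·(1469/15) - 32·(1469/15) - (1469/15)² = 19181.8756.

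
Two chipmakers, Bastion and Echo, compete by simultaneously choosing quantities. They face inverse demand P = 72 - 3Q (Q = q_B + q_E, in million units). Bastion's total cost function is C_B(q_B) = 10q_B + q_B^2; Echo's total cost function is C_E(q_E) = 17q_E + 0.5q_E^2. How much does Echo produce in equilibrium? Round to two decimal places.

Bastion's profit: π_B = (72 - 3Q)q_B - (10q_B + q_B²). Setting ∂π_B/∂q_B = 0: 62 - 8q_B - 3(q_E) = 0.
Echo's first-order condition: 55 - 7q_E - 3(q_B) = 0.
Best responses: q_B = (62 - 3q_E)/8, q_E = (55 - 3q_B)/7.
Solving the pair: q_B = 269/47, q_E = 254/47.

5.40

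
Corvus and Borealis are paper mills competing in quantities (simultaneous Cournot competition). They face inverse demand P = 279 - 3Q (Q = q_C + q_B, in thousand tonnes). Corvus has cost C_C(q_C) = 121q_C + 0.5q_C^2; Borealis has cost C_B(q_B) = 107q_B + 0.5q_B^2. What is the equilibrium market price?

Corvus's profit: π_C = (279 - 3Q)q_C - (121q_C + (1/2)q_C²). Setting ∂π_C/∂q_C = 0: 158 - 7q_C - 3(q_B) = 0.
Borealis's first-order condition: 172 - 7q_B - 3(q_C) = 0.
Best responses: q_C = (158 - 3q_B)/7, q_B = (172 - 3q_C)/7.
Substituting one into the other gives q_C = 59/4 and q_B = 73/4.
Total output Q = 33, so price P = 279 - 3·33 = 180.

180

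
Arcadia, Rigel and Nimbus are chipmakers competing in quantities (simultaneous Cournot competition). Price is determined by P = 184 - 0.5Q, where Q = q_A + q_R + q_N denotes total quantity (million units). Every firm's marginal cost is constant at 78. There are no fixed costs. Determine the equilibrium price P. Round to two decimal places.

104.50

Each firm earns π_i = (184 - 0.5Q)q_i - 78q_i.
First-order condition (treating rivals' output as given): 106 - q_i - (1/2)·Σ_{j≠i} q_j = 0.
By symmetry each firm produces the same amount; substituting Σ_{j≠i} q_j = 2q_i yields q_i = 106/2 = 53.
Total output Q = 159, so price P = 184 - (1/2)·159 = 209/2.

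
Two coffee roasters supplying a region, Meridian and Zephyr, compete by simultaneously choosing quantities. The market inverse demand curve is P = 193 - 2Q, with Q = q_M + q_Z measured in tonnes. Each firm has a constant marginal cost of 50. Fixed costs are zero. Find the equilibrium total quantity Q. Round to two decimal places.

47.67

A representative firm's profit is π_i = q_i(193 - 2Q) - 50q_i.
Setting ∂π_i/∂q_i = 0 with rivals' quantities fixed: 143 - 4q_i - 2q_j = 0.
With identical firms every q_j equals q_i, so q_j = q_i and 143 = 6q_i, giving q_i = 143/6.
Total output Q = 143/6 + 143/6 = 143/3.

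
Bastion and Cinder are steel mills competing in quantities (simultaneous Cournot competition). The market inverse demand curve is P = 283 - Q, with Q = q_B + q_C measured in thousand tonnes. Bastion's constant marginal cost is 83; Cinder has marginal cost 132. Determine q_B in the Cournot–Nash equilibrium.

Bastion's profit: π_B = (283 - Q)q_B - (83q_B). Setting ∂π_B/∂q_B = 0: 200 - 2q_B - (q_C) = 0.
Cinder's first-order condition: 151 - 2q_C - (q_B) = 0.
So q_B = (200 - q_C)/2 and q_C = (151 - q_B)/2.
Substituting one into the other gives q_B = 83 and q_C = 34.

83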